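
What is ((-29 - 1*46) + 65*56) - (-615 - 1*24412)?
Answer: 28592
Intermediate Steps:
((-29 - 1*46) + 65*56) - (-615 - 1*24412) = ((-29 - 46) + 3640) - (-615 - 24412) = (-75 + 3640) - 1*(-25027) = 3565 + 25027 = 28592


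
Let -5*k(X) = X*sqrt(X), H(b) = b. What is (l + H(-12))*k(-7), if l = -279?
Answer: -2037*I*sqrt(7)/5 ≈ -1077.9*I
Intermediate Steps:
k(X) = -X**(3/2)/5 (k(X) = -X*sqrt(X)/5 = -X**(3/2)/5)
(l + H(-12))*k(-7) = (-279 - 12)*(-(-7)*I*sqrt(7)/5) = -(-291)*(-7*I*sqrt(7))/5 = -2037*I*sqrt(7)/5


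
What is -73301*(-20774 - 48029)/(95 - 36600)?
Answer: -720475529/5215 ≈ -1.3815e+5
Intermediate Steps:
-73301*(-20774 - 48029)/(95 - 36600) = -73301/((-36505/(-68803))) = -73301/((-36505*(-1/68803))) = -73301/5215/9829 = -73301*9829/5215 = -720475529/5215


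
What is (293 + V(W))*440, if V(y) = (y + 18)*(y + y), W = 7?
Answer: 282920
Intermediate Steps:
V(y) = 2*y*(18 + y) (V(y) = (18 + y)*(2*y) = 2*y*(18 + y))
(293 + V(W))*440 = (293 + 2*7*(18 + 7))*440 = (293 + 2*7*25)*440 = (293 + 350)*440 = 643*440 = 282920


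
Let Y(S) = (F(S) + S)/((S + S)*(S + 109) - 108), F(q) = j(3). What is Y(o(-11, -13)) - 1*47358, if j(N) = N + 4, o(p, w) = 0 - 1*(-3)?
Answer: -13354951/282 ≈ -47358.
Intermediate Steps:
o(p, w) = 3 (o(p, w) = 0 + 3 = 3)
j(N) = 4 + N
F(q) = 7 (F(q) = 4 + 3 = 7)
Y(S) = (7 + S)/(-108 + 2*S*(109 + S)) (Y(S) = (7 + S)/((S + S)*(S + 109) - 108) = (7 + S)/((2*S)*(109 + S) - 108) = (7 + S)/(2*S*(109 + S) - 108) = (7 + S)/(-108 + 2*S*(109 + S)))
Y(o(-11, -13)) - 1*47358 = (7 + 3)/(2*(-54 + 3² + 109*3)) - 1*47358 = (½)*10/(-54 + 9 + 327) - 47358 = (½)*10/282 - 47358 = (½)*(1/282)*10 - 47358 = 5/282 - 47358 = -13354951/282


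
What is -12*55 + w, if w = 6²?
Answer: -624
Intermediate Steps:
w = 36
-12*55 + w = -12*55 + 36 = -660 + 36 = -624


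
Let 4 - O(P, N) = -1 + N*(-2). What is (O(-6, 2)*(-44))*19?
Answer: -7524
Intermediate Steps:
O(P, N) = 5 + 2*N (O(P, N) = 4 - (-1 + N*(-2)) = 4 - (-1 - 2*N) = 4 + (1 + 2*N) = 5 + 2*N)
(O(-6, 2)*(-44))*19 = ((5 + 2*2)*(-44))*19 = ((5 + 4)*(-44))*19 = (9*(-44))*19 = -396*19 = -7524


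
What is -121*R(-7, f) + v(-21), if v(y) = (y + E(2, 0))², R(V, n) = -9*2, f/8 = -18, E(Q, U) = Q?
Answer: 2539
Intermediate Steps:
f = -144 (f = 8*(-18) = -144)
R(V, n) = -18
v(y) = (2 + y)² (v(y) = (y + 2)² = (2 + y)²)
-121*R(-7, f) + v(-21) = -121*(-18) + (2 - 21)² = 2178 + (-19)² = 2178 + 361 = 2539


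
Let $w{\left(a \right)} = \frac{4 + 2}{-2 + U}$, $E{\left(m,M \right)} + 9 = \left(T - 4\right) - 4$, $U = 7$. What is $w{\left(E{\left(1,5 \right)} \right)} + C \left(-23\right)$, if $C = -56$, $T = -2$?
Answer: $\frac{6446}{5} \approx 1289.2$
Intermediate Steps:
$E{\left(m,M \right)} = -19$ ($E{\left(m,M \right)} = -9 - 10 = -19$)
$w{\left(a \right)} = \frac{6}{5}$ ($w{\left(a \right)} = \frac{4 + 2}{-2 + 7} = \frac{6}{5}$)
$w{\left(E{\left(1,5 \right)} \right)} + C \left(-23\right) = \frac{6}{5} - -1288 = \frac{6}{5} + 1288 = \frac{6446}{5}$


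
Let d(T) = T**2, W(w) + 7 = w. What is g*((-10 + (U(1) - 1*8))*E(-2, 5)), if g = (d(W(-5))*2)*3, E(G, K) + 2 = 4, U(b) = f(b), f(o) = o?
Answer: -29376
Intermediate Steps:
W(w) = -7 + w
U(b) = b
E(G, K) = 2 (E(G, K) = -2 + 4 = 2)
g = 864 (g = ((-7 - 5)**2*2)*3 = ((-12)**2*2)*3 = (144*2)*3 = 288*3 = 864)
g*((-10 + (U(1) - 1*8))*E(-2, 5)) = 864*((-10 + (1 - 1*8))*2) = 864*((-10 + (1 - 8))*2) = 864*((-10 - 7)*2) = 864*(-17*2) = 864*(-34) = -29376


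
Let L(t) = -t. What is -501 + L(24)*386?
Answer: -9765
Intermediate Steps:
-501 + L(24)*386 = -501 - 1*24*386 = -501 - 24*386 = -501 - 9264 = -9765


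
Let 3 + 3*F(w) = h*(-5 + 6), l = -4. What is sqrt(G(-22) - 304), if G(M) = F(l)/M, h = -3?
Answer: I*sqrt(36773)/11 ≈ 17.433*I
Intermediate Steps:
F(w) = -2 (F(w) = -1 + (-3*(-5 + 6))/3 = -1 + (-3*1)/3 = -1 + (1/3)*(-3) = -1 - 1 = -2)
G(M) = -2/M
sqrt(G(-22) - 304) = sqrt(-2/(-22) - 304) = sqrt(-2*(-1/22) - 304) = sqrt(1/11 - 304) = sqrt(-3343/11) = I*sqrt(36773)/11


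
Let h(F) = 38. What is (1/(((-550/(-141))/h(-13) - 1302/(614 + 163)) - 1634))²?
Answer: 9825369129/26283836325639025 ≈ 3.7382e-7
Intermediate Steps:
(1/(((-550/(-141))/h(-13) - 1302/(614 + 163)) - 1634))² = (1/((-550/(-141)/38 - 1302/(614 + 163)) - 1634))² = (1/((-550*(-1/141)*(1/38) - 1302/777) - 1634))² = (1/(((550/141)*(1/38) - 1302*1/777) - 1634))² = (1/((275/2679 - 62/37) - 1634))² = (1/(-155923/99123 - 1634))² = (1/(-162122905/99123))² = (-99123/162122905)² = 9825369129/26283836325639025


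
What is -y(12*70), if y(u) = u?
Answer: -840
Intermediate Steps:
-y(12*70) = -12*70 = -1*840 = -840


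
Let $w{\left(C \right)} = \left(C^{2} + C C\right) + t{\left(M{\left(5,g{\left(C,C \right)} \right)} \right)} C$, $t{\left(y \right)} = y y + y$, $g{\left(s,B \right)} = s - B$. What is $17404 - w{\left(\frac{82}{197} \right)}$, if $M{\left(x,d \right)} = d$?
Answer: $\frac{675418388}{38809} \approx 17404.0$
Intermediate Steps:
$t{\left(y \right)} = y + y^{2}$ ($t{\left(y \right)} = y^{2} + y = y + y^{2}$)
$w{\left(C \right)} = 2 C^{2}$ ($w{\left(C \right)} = \left(C^{2} + C C\right) + \left(C - C\right) \left(1 + \left(C - C\right)\right) C = \left(C^{2} + C^{2}\right) + 0 \left(1 + 0\right) C = 2 C^{2} + 0 \cdot 1 C = 2 C^{2} + 0 C = 2 C^{2} + 0 = 2 C^{2}$)
$17404 - w{\left(\frac{82}{197} \right)} = 17404 - 2 \left(\frac{82}{197}\right)^{2} = 17404 - 2 \cdot \frac{6724}{38809} = 17404 - \frac{13448}{38809} = \frac{675418388}{38809}$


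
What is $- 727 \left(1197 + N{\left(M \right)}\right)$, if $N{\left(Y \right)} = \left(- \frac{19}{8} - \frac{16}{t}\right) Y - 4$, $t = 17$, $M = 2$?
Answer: $- \frac{58649271}{68} \approx -8.6249 \cdot 10^{5}$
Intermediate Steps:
$N{\left(Y \right)} = -4 - \frac{451 Y}{136}$ ($N{\left(Y \right)} = \left(- \frac{19}{8} - \frac{16}{17}\right) Y - 4 = - \frac{451 Y}{136} - 4 = -4 - \frac{451 Y}{136}$)
$- 727 \left(1197 + N{\left(M \right)}\right) = - 727 \left(1197 - \frac{723}{68}\right) = \left(-727\right) \frac{80673}{68} = - \frac{58649271}{68}$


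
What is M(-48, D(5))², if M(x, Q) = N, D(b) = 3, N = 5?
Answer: 25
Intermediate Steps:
M(x, Q) = 5
M(-48, D(5))² = 5² = 25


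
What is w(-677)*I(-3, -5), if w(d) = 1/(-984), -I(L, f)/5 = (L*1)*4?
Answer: -5/82 ≈ -0.060976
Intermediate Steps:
I(L, f) = -20*L (I(L, f) = -5*L*1*4 = -5*L*4 = -20*L)
w(d) = -1/984
w(-677)*I(-3, -5) = -(-5)*(-3)/246 = -1/984*60 = -5/82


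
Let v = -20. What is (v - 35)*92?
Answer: -5060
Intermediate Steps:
(v - 35)*92 = (-20 - 35)*92 = -55*92 = -5060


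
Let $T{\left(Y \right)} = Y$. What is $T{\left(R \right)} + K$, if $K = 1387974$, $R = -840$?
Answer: $1387134$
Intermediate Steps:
$T{\left(R \right)} + K = -840 + 1387974 = 1387134$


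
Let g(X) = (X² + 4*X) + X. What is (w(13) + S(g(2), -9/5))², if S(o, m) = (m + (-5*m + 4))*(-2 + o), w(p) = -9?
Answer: 393129/25 ≈ 15725.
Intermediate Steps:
g(X) = X² + 5*X
S(o, m) = (-2 + o)*(4 - 4*m) (S(o, m) = (m + (4 - 5*m))*(-2 + o) = (4 - 4*m)*(-2 + o) = (-2 + o)*(4 - 4*m))
(w(13) + S(g(2), -9/5))² = (-9 + (-8 + 4*(2*(5 + 2)) + 8*(-9/5) - 4*(-9/5)*2*(5 + 2)))² = (-9 + (-8 + 4*(2*7) + 8*(-9*⅕) - 4*(-9*⅕)*2*7))² = (-9 + (-8 + 4*14 + 8*(-9/5) - 4*(-9/5)*14))² = (-9 + (-8 + 56 - 72/5 + 504/5))² = (-9 + 672/5)² = (627/5)² = 393129/25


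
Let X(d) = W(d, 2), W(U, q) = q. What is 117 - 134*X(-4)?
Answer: -151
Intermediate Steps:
X(d) = 2
117 - 134*X(-4) = 117 - 134*2 = 117 - 268 = -151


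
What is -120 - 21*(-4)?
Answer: -36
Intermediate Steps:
-120 - 21*(-4) = -120 + 84 = -36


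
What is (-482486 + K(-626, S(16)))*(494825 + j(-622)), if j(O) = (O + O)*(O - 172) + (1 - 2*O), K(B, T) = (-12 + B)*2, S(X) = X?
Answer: -717808958172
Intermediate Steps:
K(B, T) = -24 + 2*B
j(O) = 1 - 2*O + 2*O*(-172 + O) (j(O) = (2*O)*(-172 + O) + (1 - 2*O) = 2*O*(-172 + O) + (1 - 2*O) = 1 - 2*O + 2*O*(-172 + O))
(-482486 + K(-626, S(16)))*(494825 + j(-622)) = (-482486 + (-24 + 2*(-626)))*(494825 + (1 - 346*(-622) + 2*(-622)**2)) = (-482486 + (-24 - 1252))*(494825 + (1 + 215212 + 2*386884)) = (-482486 - 1276)*(494825 + (1 + 215212 + 773768)) = -483762*(494825 + 988981) = -483762*1483806 = -717808958172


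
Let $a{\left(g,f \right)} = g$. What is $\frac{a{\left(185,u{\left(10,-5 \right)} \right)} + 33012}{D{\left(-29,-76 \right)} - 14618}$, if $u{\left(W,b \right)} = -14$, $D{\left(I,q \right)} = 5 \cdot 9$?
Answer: $- \frac{33197}{14573} \approx -2.278$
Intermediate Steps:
$D{\left(I,q \right)} = 45$
$\frac{a{\left(185,u{\left(10,-5 \right)} \right)} + 33012}{D{\left(-29,-76 \right)} - 14618} = \frac{185 + 33012}{45 - 14618} = \frac{33197}{-14573} = 33197 \left(- \frac{1}{14573}\right) = - \frac{33197}{14573}$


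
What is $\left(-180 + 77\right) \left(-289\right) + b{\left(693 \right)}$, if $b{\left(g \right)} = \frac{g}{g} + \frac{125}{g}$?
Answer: $\frac{20629349}{693} \approx 29768.0$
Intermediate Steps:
$b{\left(g \right)} = 1 + \frac{125}{g}$
$\left(-180 + 77\right) \left(-289\right) + b{\left(693 \right)} = \left(-180 + 77\right) \left(-289\right) + \frac{125 + 693}{693} = \left(-103\right) \left(-289\right) + \frac{1}{693} \cdot 818 = 29767 + \frac{818}{693} = \frac{20629349}{693}$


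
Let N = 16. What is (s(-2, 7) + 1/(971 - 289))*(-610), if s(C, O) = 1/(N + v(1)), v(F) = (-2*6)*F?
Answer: -104615/682 ≈ -153.39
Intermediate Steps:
v(F) = -12*F
s(C, O) = 1/4 (s(C, O) = 1/(16 - 12*1) = 1/(16 - 12) = 1/4)
(s(-2, 7) + 1/(971 - 289))*(-610) = (1/4 + 1/(971 - 289))*(-610) = (1/4 + 1/682)*(-610) = (343/1364)*(-610) = -104615/682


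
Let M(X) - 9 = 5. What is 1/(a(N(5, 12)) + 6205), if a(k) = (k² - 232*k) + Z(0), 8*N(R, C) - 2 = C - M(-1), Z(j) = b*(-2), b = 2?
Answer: 1/6201 ≈ 0.00016126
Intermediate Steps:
M(X) = 14 (M(X) = 9 + 5 = 14)
Z(j) = -4 (Z(j) = 2*(-2) = -4)
N(R, C) = -3/2 + C/8 (N(R, C) = ¼ + (C - 1*14)/8 = ¼ + (C - 14)/8 = ¼ + (-14 + C)/8 = ¼ + (-7/4 + C/8) = -3/2 + C/8)
a(k) = -4 + k² - 232*k (a(k) = (k² - 232*k) - 4 = -4 + k² - 232*k)
1/(a(N(5, 12)) + 6205) = 1/((-4 + (-3/2 + (⅛)*12)² - 232*(-3/2 + (⅛)*12)) + 6205) = 1/((-4 + (-3/2 + 3/2)² - 232*(-3/2 + 3/2)) + 6205) = 1/((-4 + 0² - 232*0) + 6205) = 1/((-4 + 0 + 0) + 6205) = 1/(-4 + 6205) = 1/6201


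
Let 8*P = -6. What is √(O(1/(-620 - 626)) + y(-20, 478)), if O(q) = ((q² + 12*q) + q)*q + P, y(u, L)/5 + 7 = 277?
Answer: √3252105296579370/1552516 ≈ 36.732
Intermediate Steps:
P = -¾ (P = (⅛)*(-6) = -¾ ≈ -0.75000)
y(u, L) = 1350 (y(u, L) = -35 + 5*277 = -35 + 1385 = 1350)
O(q) = -¾ + q*(q² + 13*q) (O(q) = ((q² + 12*q) + q)*q - ¾ = (q² + 13*q)*q - ¾ = q*(q² + 13*q) - ¾ = -¾ + q*(q² + 13*q))
√(O(1/(-620 - 626)) + y(-20, 478)) = √((-¾ + (1/(-620 - 626))³ + 13*(1/(-620 - 626))²) + 1350) = √((-¾ + (1/(-1246))³ + 13*(1/(-1246))²) + 1350) = √((-¾ + (-1/1246)³ + 13*(-1/1246)²) + 1350) = √((-¾ - 1/1934434936 + 13*(1/1552516)) + 1350) = √((-¾ - 1/1934434936 + 13/1552516) + 1350) = √(-1450810005/1934434936 + 1350) = √(2610036353595/1934434936) = √3252105296579370/1552516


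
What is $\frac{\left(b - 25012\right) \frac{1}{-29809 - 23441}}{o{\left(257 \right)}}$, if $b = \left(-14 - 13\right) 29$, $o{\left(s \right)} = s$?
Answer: $\frac{5159}{2737050} \approx 0.0018849$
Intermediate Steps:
$b = -783$ ($b = \left(-27\right) 29 = -783$)
$\frac{\left(b - 25012\right) \frac{1}{-29809 - 23441}}{o{\left(257 \right)}} = \frac{\left(-783 - 25012\right) \frac{1}{-29809 - 23441}}{257} = - \frac{25795}{-53250} \cdot \frac{1}{257} = \left(-25795\right) \left(- \frac{1}{53250}\right) \frac{1}{257} = \frac{5159}{10650} \cdot \frac{1}{257} = \frac{5159}{2737050}$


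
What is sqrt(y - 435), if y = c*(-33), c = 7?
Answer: 3*I*sqrt(74) ≈ 25.807*I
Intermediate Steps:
y = -231 (y = 7*(-33) = -231)
sqrt(y - 435) = sqrt(-231 - 435) = sqrt(-666) = 3*I*sqrt(74)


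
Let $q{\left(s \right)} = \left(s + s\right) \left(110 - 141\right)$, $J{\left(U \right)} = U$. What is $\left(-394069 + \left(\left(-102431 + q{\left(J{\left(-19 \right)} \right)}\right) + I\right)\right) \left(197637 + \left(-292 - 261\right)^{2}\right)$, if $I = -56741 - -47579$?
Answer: $-253980451864$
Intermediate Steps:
$q{\left(s \right)} = - 62 s$ ($q{\left(s \right)} = 2 s \left(-31\right) = - 62 s$)
$I = -9162$ ($I = -56741 + 47579 = -9162$)
$\left(-394069 + \left(\left(-102431 + q{\left(J{\left(-19 \right)} \right)}\right) + I\right)\right) \left(197637 + \left(-292 - 261\right)^{2}\right) = \left(-394069 - 110415\right) \left(197637 + \left(-292 - 261\right)^{2}\right) = \left(-394069 + \left(\left(-102431 + 1178\right) - 9162\right)\right) \left(197637 + \left(-553\right)^{2}\right) = \left(-394069 - 110415\right) \left(197637 + 305809\right) = \left(-394069 - 110415\right) 503446 = \left(-504484\right) 503446 = -253980451864$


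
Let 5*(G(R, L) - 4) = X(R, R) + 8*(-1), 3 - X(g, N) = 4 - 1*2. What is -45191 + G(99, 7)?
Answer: -225942/5 ≈ -45188.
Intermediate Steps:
X(g, N) = 1 (X(g, N) = 3 - (4 - 1*2) = 3 - (4 - 2) = 3 - 1*2 = 3 - 2 = 1)
G(R, L) = 13/5 (G(R, L) = 4 + (1 + 8*(-1))/5 = 4 + (1 - 8)/5 = 4 + (⅕)*(-7) = 4 - 7/5 = 13/5)
-45191 + G(99, 7) = -45191 + 13/5 = -225942/5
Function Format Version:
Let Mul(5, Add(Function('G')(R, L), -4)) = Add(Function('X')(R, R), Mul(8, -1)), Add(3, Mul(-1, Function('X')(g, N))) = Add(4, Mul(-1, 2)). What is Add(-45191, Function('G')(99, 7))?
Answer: Rational(-225942, 5) ≈ -45188.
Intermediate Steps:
Function('X')(g, N) = 1 (Function('X')(g, N) = Add(3, Mul(-1, Add(4, Mul(-1, 2)))) = Add(3, Mul(-1, Add(4, -2))) = Add(3, Mul(-1, 2)) = Add(3, -2) = 1)
Function('G')(R, L) = Rational(13, 5) (Function('G')(R, L) = Add(4, Mul(Rational(1, 5), Add(1, Mul(8, -1)))) = Add(4, Mul(Rational(1, 5), Add(1, -8))) = Add(4, Mul(Rational(1, 5), -7)) = Add(4, Rational(-7, 5)) = Rational(13, 5))
Add(-45191, Function('G')(99, 7)) = Add(-45191, Rational(13, 5)) = Rational(-225942, 5)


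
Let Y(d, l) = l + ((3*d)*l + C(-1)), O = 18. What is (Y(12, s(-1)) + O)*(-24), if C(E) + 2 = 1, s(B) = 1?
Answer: -1296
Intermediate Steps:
C(E) = -1 (C(E) = -2 + 1 = -1)
Y(d, l) = -1 + l + 3*d*l (Y(d, l) = l + ((3*d)*l - 1) = l + (3*d*l - 1) = l + (-1 + 3*d*l) = -1 + l + 3*d*l)
(Y(12, s(-1)) + O)*(-24) = ((-1 + 1 + 3*12*1) + 18)*(-24) = ((-1 + 1 + 36) + 18)*(-24) = (36 + 18)*(-24) = 54*(-24) = -1296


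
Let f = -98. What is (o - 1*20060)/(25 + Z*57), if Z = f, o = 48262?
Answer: -28202/5561 ≈ -5.0714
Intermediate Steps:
Z = -98
(o - 1*20060)/(25 + Z*57) = (48262 - 1*20060)/(25 - 98*57) = (48262 - 20060)/(25 - 5586) = 28202/(-5561) = 28202*(-1/5561) = -28202/5561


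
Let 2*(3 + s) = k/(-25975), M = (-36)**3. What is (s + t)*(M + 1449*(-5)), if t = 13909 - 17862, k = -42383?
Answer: 11075136408117/51950 ≈ 2.1319e+8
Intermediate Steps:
M = -46656
t = -3953
s = -113467/51950 (s = -3 + (-42383/(-25975))/2 = -3 + (-42383*(-1/25975))/2 = -3 + (1/2)*(42383/25975) = -3 + 42383/51950 = -113467/51950 ≈ -2.1842)
(s + t)*(M + 1449*(-5)) = (-113467/51950 - 3953)*(-46656 + 1449*(-5)) = -205471817*(-46656 - 7245)/51950 = -205471817/51950*(-53901) = 11075136408117/51950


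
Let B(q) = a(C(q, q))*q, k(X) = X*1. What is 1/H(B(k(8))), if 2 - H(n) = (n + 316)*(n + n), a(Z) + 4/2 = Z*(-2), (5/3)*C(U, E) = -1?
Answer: 25/99122 ≈ 0.00025221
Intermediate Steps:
C(U, E) = -3/5 (C(U, E) = (3/5)*(-1) = -3/5)
k(X) = X
a(Z) = -2 - 2*Z (a(Z) = -2 + Z*(-2) = -2 - 2*Z)
B(q) = -4*q/5 (B(q) = (-2 - 2*(-3/5))*q = (-2 + 6/5)*q = -4*q/5)
H(n) = 2 - 2*n*(316 + n) (H(n) = 2 - (n + 316)*(n + n) = 2 - (316 + n)*2*n = 2 - 2*n*(316 + n))
1/H(B(k(8))) = 1/(2 - (-2528)*8/5 - 2*(-4/5*8)**2) = 1/(2 - 632*(-32/5) - 2*(-32/5)**2) = 1/(2 + 20224/5 - 2*1024/25) = 1/(2 + 20224/5 - 2048/25) = 1/(99122/25) = 25/99122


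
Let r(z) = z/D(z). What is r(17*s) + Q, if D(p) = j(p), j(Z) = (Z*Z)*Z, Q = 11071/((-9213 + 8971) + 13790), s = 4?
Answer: 12801463/15661488 ≈ 0.81738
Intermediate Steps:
Q = 11071/13548 (Q = 11071/(-242 + 13790) = 11071/13548 ≈ 0.81717)
j(Z) = Z³ (j(Z) = Z²*Z = Z³)
D(p) = p³
r(z) = z⁻² (r(z) = z/(z³) = z/z³ = z⁻²)
r(17*s) + Q = (17*4)⁻² + 11071/13548 = 68⁻² + 11071/13548 = 1/4624 + 11071/13548 = 12801463/15661488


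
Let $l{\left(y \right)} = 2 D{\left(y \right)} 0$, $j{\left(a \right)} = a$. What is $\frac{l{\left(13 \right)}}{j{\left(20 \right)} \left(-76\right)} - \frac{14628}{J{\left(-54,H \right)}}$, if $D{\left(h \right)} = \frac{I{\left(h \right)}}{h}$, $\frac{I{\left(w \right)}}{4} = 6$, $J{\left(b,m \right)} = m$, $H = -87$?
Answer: $\frac{4876}{29} \approx 168.14$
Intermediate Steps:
$I{\left(w \right)} = 24$ ($I{\left(w \right)} = 4 \cdot 6 = 24$)
$D{\left(h \right)} = \frac{24}{h}$
$l{\left(y \right)} = 0$ ($l{\left(y \right)} = 2 \frac{24}{y} 0 = \frac{48}{y} 0 = 0$)
$\frac{l{\left(13 \right)}}{j{\left(20 \right)} \left(-76\right)} - \frac{14628}{J{\left(-54,H \right)}} = \frac{0}{20 \left(-76\right)} - \frac{14628}{-87} = \frac{0}{-1520} - - \frac{4876}{29} = 0 \left(- \frac{1}{1520}\right) + \frac{4876}{29} = 0 + \frac{4876}{29} = \frac{4876}{29}$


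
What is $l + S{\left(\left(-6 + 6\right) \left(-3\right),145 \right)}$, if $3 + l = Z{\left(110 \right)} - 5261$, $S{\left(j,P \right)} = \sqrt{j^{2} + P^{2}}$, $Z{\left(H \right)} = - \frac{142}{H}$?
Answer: $- \frac{281616}{55} \approx -5120.3$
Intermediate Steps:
$S{\left(j,P \right)} = \sqrt{P^{2} + j^{2}}$
$l = - \frac{289591}{55}$ ($l = -3 - \left(5261 + \frac{142}{110}\right) = -3 - \frac{289426}{55} = - \frac{289591}{55} \approx -5265.3$)
$l + S{\left(\left(-6 + 6\right) \left(-3\right),145 \right)} = - \frac{289591}{55} + \sqrt{145^{2} + \left(\left(-6 + 6\right) \left(-3\right)\right)^{2}} = - \frac{289591}{55} + \sqrt{21025 + \left(0 \left(-3\right)\right)^{2}} = - \frac{289591}{55} + \sqrt{21025 + 0^{2}} = - \frac{289591}{55} + \sqrt{21025 + 0} = - \frac{289591}{55} + \sqrt{21025} = - \frac{289591}{55} + 145 = - \frac{281616}{55}$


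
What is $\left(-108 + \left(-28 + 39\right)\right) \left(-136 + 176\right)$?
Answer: $-3880$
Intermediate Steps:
$\left(-108 + \left(-28 + 39\right)\right) \left(-136 + 176\right) = \left(-108 + 11\right) 40 = \left(-97\right) 40 = -3880$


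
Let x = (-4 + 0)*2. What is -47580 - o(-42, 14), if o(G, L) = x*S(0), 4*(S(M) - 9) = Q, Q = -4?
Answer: -47516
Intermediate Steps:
S(M) = 8 (S(M) = 9 + (¼)*(-4) = 9 - 1 = 8)
x = -8 (x = -4*2 = -8)
o(G, L) = -64 (o(G, L) = -8*8 = -64)
-47580 - o(-42, 14) = -47580 - 1*(-64) = -47580 + 64 = -47516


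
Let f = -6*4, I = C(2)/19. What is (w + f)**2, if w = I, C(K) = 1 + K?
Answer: 205209/361 ≈ 568.45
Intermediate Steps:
I = 3/19 (I = (1 + 2)/19 = 3*(1/19) = 3/19 ≈ 0.15789)
w = 3/19 ≈ 0.15789
f = -24
(w + f)**2 = (3/19 - 24)**2 = (-453/19)**2 = 205209/361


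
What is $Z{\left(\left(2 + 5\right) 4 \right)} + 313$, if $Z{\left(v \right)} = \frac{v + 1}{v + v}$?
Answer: $\frac{17557}{56} \approx 313.52$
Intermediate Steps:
$Z{\left(v \right)} = \frac{1 + v}{2 v}$
$Z{\left(\left(2 + 5\right) 4 \right)} + 313 = \frac{1 + \left(2 + 5\right) 4}{2 \left(2 + 5\right) 4} + 313 = \frac{1 + 7 \cdot 4}{2 \cdot 7 \cdot 4} + 313 = \frac{1 + 28}{2 \cdot 28} + 313 = \frac{1}{2} \cdot \frac{1}{28} \cdot 29 + 313 = \frac{29}{56} + 313 = \frac{17557}{56}$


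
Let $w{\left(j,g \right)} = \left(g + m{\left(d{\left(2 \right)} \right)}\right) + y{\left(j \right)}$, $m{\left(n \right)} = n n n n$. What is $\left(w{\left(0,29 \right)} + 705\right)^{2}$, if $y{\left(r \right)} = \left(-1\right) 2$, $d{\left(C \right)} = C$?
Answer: $559504$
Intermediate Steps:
$m{\left(n \right)} = n^{4}$ ($m{\left(n \right)} = n^{2} n n = n^{3} n = n^{4}$)
$y{\left(r \right)} = -2$
$w{\left(j,g \right)} = 14 + g$ ($w{\left(j,g \right)} = \left(g + 2^{4}\right) - 2 = \left(g + 16\right) - 2 = \left(16 + g\right) - 2 = 14 + g$)
$\left(w{\left(0,29 \right)} + 705\right)^{2} = \left(\left(14 + 29\right) + 705\right)^{2} = \left(43 + 705\right)^{2} = 748^{2} = 559504$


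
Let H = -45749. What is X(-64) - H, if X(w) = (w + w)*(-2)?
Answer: 46005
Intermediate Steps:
X(w) = -4*w (X(w) = (2*w)*(-2) = -4*w)
X(-64) - H = -4*(-64) - 1*(-45749) = 256 + 45749 = 46005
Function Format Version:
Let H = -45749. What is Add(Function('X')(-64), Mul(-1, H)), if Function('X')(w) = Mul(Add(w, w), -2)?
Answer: 46005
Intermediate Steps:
Function('X')(w) = Mul(-4, w) (Function('X')(w) = Mul(Mul(2, w), -2) = Mul(-4, w))
Add(Function('X')(-64), Mul(-1, H)) = Add(Mul(-4, -64), Mul(-1, -45749)) = Add(256, 45749) = 46005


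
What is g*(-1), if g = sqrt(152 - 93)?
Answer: -sqrt(59) ≈ -7.6811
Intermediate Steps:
g = sqrt(59) ≈ 7.6811
g*(-1) = sqrt(59)*(-1) = -sqrt(59)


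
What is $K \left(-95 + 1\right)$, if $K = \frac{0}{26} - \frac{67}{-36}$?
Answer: $- \frac{3149}{18} \approx -174.94$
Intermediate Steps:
$K = \frac{67}{36}$ ($K = 0 \cdot \frac{1}{26} - - \frac{67}{36} = 0 + \frac{67}{36} = \frac{67}{36} \approx 1.8611$)
$K \left(-95 + 1\right) = \frac{67 \left(-95 + 1\right)}{36} = \frac{67}{36} \left(-94\right) = - \frac{3149}{18}$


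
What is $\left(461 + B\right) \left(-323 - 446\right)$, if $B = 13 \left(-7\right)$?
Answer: $-284530$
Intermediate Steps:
$B = -91$
$\left(461 + B\right) \left(-323 - 446\right) = \left(461 - 91\right) \left(-323 - 446\right) = 370 \left(-769\right) = -284530$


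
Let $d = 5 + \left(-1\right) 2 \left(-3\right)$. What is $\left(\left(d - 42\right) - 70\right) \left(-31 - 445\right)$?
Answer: $48076$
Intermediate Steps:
$d = 11$ ($d = 5 - -6 = 5 + 6 = 11$)
$\left(\left(d - 42\right) - 70\right) \left(-31 - 445\right) = \left(\left(11 - 42\right) - 70\right) \left(-31 - 445\right) = \left(-31 - 70\right) \left(-476\right) = \left(-101\right) \left(-476\right) = 48076$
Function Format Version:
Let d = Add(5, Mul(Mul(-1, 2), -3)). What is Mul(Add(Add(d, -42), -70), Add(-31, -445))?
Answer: 48076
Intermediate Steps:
d = 11 (d = Add(5, Mul(-2, -3)) = Add(5, 6) = 11)
Mul(Add(Add(d, -42), -70), Add(-31, -445)) = Mul(Add(Add(11, -42), -70), Add(-31, -445)) = Mul(Add(-31, -70), -476) = Mul(-101, -476) = 48076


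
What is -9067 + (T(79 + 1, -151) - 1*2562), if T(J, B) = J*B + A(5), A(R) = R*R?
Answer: -23684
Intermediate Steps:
A(R) = R²
T(J, B) = 25 + B*J (T(J, B) = J*B + 5² = B*J + 25 = 25 + B*J)
-9067 + (T(79 + 1, -151) - 1*2562) = -9067 + ((25 - 151*(79 + 1)) - 1*2562) = -9067 + ((25 - 151*80) - 2562) = -9067 + ((25 - 12080) - 2562) = -9067 + (-12055 - 2562) = -9067 - 14617 = -23684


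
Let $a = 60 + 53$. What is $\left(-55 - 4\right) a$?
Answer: $-6667$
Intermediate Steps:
$a = 113$
$\left(-55 - 4\right) a = \left(-55 - 4\right) 113 = \left(-59\right) 113 = -6667$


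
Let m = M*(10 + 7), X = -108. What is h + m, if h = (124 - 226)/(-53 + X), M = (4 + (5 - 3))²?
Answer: 98634/161 ≈ 612.63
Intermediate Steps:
M = 36 (M = (4 + 2)² = 6² = 36)
h = 102/161 (h = (124 - 226)/(-53 - 108) = -102/(-161) = -102*(-1/161) = 102/161 ≈ 0.63354)
m = 612 (m = 36*(10 + 7) = 36*17 = 612)
h + m = 102/161 + 612 = 98634/161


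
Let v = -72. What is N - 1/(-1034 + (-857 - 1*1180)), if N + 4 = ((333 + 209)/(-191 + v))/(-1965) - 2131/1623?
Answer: -1520203177296/286202965915 ≈ -5.3116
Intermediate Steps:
N = -495049291/93195365 (N = -4 + (((333 + 209)/(-191 - 72))/(-1965) - 2131/1623) = -4 + ((542/(-263))*(-1/1965) - 2131*1/1623) = -4 + ((542*(-1/263))*(-1/1965) - 2131/1623) = -4 + (-542/263*(-1/1965) - 2131/1623) = -4 + (542/516795 - 2131/1623) = -4 - 122267831/93195365 = -495049291/93195365 ≈ -5.3120)
N - 1/(-1034 + (-857 - 1*1180)) = -495049291/93195365 - 1/(-1034 + (-857 - 1*1180)) = -495049291/93195365 - 1/(-1034 + (-857 - 1180)) = -495049291/93195365 - 1/(-1034 - 2037) = -495049291/93195365 - 1/(-3071) = -495049291/93195365 - 1*(-1/3071) = -495049291/93195365 + 1/3071 = -1520203177296/286202965915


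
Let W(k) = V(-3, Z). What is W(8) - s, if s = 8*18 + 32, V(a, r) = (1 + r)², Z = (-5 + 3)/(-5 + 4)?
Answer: -167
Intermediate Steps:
Z = 2 (Z = -2/(-1) = -2*(-1) = 2)
s = 176 (s = 144 + 32 = 176)
W(k) = 9 (W(k) = (1 + 2)² = 3² = 9)
W(8) - s = 9 - 1*176 = 9 - 176 = -167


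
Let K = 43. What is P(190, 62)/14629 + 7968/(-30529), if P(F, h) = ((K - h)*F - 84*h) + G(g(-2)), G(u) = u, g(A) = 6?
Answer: -385585420/446608741 ≈ -0.86336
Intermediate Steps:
P(F, h) = 6 - 84*h + F*(43 - h) (P(F, h) = ((43 - h)*F - 84*h) + 6 = (F*(43 - h) - 84*h) + 6 = (-84*h + F*(43 - h)) + 6 = 6 - 84*h + F*(43 - h))
P(190, 62)/14629 + 7968/(-30529) = (6 - 84*62 + 43*190 - 1*190*62)/14629 + 7968/(-30529) = (6 - 5208 + 8170 - 11780)*(1/14629) + 7968*(-1/30529) = -8812*1/14629 - 7968/30529 = -8812/14629 - 7968/30529 = -385585420/446608741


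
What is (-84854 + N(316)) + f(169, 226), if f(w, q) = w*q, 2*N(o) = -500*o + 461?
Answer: -250859/2 ≈ -1.2543e+5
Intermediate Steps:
N(o) = 461/2 - 250*o (N(o) = (-500*o + 461)/2 = (461 - 500*o)/2 = 461/2 - 250*o)
f(w, q) = q*w
(-84854 + N(316)) + f(169, 226) = (-84854 + (461/2 - 250*316)) + 226*169 = (-84854 + (461/2 - 79000)) + 38194 = (-84854 - 157539/2) + 38194 = -327247/2 + 38194 = -250859/2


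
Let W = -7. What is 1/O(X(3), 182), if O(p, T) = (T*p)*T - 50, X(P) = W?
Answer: -1/231918 ≈ -4.3119e-6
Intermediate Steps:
X(P) = -7
O(p, T) = -50 + p*T² (O(p, T) = p*T² - 50 = -50 + p*T²)
1/O(X(3), 182) = 1/(-50 - 7*182²) = 1/(-50 - 7*33124) = 1/(-50 - 231868) = 1/(-231918) = -1/231918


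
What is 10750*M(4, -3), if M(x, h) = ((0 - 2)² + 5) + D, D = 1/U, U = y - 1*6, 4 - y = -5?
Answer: 301000/3 ≈ 1.0033e+5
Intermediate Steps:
y = 9 (y = 4 - 1*(-5) = 4 + 5 = 9)
U = 3 (U = 9 - 1*6 = 9 - 6 = 3)
D = ⅓ (D = 1/3 = ⅓ ≈ 0.33333)
M(x, h) = 28/3 (M(x, h) = ((0 - 2)² + 5) + ⅓ = ((-2)² + 5) + ⅓ = (4 + 5) + ⅓ = 9 + ⅓ = 28/3)
10750*M(4, -3) = 10750*(28/3) = 301000/3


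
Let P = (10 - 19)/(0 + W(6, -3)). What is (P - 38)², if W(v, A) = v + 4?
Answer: 151321/100 ≈ 1513.2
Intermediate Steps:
W(v, A) = 4 + v
P = -9/10 (P = (10 - 19)/(0 + (4 + 6)) = -9/(0 + 10) = -9/10 ≈ -0.90000)
(P - 38)² = (-9/10 - 38)² = (-389/10)² = 151321/100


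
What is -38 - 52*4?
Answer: -246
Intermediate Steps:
-38 - 52*4 = -38 - 208 = -246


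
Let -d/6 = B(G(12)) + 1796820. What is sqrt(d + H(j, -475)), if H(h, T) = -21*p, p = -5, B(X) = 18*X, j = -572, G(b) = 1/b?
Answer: 2*I*sqrt(2695206) ≈ 3283.4*I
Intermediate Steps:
H(h, T) = 105 (H(h, T) = -21*(-5) = 105)
d = -10780929 (d = -6*(18/12 + 1796820) = -6*(18*(1/12) + 1796820) = -6*(3/2 + 1796820) = -6*3593643/2 = -10780929)
sqrt(d + H(j, -475)) = sqrt(-10780929 + 105) = sqrt(-10780824) = 2*I*sqrt(2695206)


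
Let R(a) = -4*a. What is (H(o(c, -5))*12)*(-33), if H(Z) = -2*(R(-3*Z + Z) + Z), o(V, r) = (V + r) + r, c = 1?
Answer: -64152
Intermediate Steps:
o(V, r) = V + 2*r
H(Z) = -18*Z (H(Z) = -2*(-4*(-3*Z + Z) + Z) = -2*(-(-8)*Z + Z) = -2*(8*Z + Z) = -18*Z)
(H(o(c, -5))*12)*(-33) = (-18*(1 + 2*(-5))*12)*(-33) = (-18*(1 - 10)*12)*(-33) = (-18*(-9)*12)*(-33) = (162*12)*(-33) = 1944*(-33) = -64152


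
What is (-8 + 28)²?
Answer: 400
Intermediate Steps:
(-8 + 28)² = 20² = 400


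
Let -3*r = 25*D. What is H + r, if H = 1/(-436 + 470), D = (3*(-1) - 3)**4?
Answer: -367199/34 ≈ -10800.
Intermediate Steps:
D = 1296 (D = (-3 - 3)**4 = (-6)**4 = 1296)
H = 1/34 ≈ 0.029412
r = -10800 (r = -25*1296/3 = -1/3*32400 = -10800)
H + r = 1/34 - 10800 = -367199/34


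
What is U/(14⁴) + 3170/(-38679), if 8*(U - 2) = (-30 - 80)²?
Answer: -126398749/2971784928 ≈ -0.042533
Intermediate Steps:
U = 3029/2 (U = 2 + (-30 - 80)²/8 = 2 + (⅛)*(-110)² = 2 + (⅛)*12100 = 2 + 3025/2 = 3029/2 ≈ 1514.5)
U/(14⁴) + 3170/(-38679) = 3029/(2*(14⁴)) + 3170/(-38679) = (3029/2)/38416 + 3170*(-1/38679) = (3029/2)*(1/38416) - 3170/38679 = 3029/76832 - 3170/38679 = -126398749/2971784928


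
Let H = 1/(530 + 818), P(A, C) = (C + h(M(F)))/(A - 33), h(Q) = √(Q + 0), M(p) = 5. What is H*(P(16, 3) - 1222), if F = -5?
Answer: -20777/22916 - √5/22916 ≈ -0.90676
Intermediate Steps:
h(Q) = √Q
P(A, C) = (C + √5)/(-33 + A) (P(A, C) = (C + √5)/(A - 33) = (C + √5)/(-33 + A))
H = 1/1348 ≈ 0.00074184
H*(P(16, 3) - 1222) = ((3 + √5)/(-33 + 16) - 1222)/1348 = ((3 + √5)/(-17) - 1222)/1348 = (-(3 + √5)/17 - 1222)/1348 = ((-3/17 - √5/17) - 1222)/1348 = (-20777/17 - √5/17)/1348 = -20777/22916 - √5/22916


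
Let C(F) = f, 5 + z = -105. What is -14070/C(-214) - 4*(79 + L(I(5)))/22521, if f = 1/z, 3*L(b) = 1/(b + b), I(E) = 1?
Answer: 104567254150/67563 ≈ 1.5477e+6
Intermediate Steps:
z = -110 (z = -5 - 105 = -110)
L(b) = 1/(6*b) (L(b) = 1/(3*(b + b)) = 1/(3*((2*b))) = (1/(2*b))/3 = 1/(6*b))
f = -1/110 (f = 1/(-110) = -1/110 ≈ -0.0090909)
C(F) = -1/110
-14070/C(-214) - 4*(79 + L(I(5)))/22521 = -14070/(-1/110) - 4*(79 + (1/6)/1)/22521 = -14070*(-110) - 4*(79 + (1/6)*1)*(1/22521) = 1547700 - 4*(79 + 1/6)*(1/22521) = 1547700 - 4*475/6*(1/22521) = 1547700 - 950/3*1/22521 = 1547700 - 950/67563 = 104567254150/67563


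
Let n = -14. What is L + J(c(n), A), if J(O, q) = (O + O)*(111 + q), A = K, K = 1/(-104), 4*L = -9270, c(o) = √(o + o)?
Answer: -4635/2 + 11543*I*√7/26 ≈ -2317.5 + 1174.6*I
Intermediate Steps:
c(o) = √2*√o (c(o) = √(2*o) = √2*√o)
L = -4635/2 (L = (¼)*(-9270) = -4635/2 ≈ -2317.5)
K = -1/104 ≈ -0.0096154
A = -1/104 ≈ -0.0096154
J(O, q) = 2*O*(111 + q) (J(O, q) = (2*O)*(111 + q) = 2*O*(111 + q))
L + J(c(n), A) = -4635/2 + 2*(√2*√(-14))*(111 - 1/104) = -4635/2 + 2*(√2*(I*√14))*(11543/104) = -4635/2 + 2*(2*I*√7)*(11543/104) = -4635/2 + 11543*I*√7/26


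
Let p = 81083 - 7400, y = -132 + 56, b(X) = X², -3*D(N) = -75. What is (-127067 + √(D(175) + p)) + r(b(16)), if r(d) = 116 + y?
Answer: -127027 + 2*√18427 ≈ -1.2676e+5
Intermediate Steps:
D(N) = 25 (D(N) = -⅓*(-75) = 25)
y = -76
r(d) = 40 (r(d) = 116 - 76 = 40)
p = 73683
(-127067 + √(D(175) + p)) + r(b(16)) = (-127067 + √(25 + 73683)) + 40 = (-127067 + √73708) + 40 = (-127067 + 2*√18427) + 40 = -127027 + 2*√18427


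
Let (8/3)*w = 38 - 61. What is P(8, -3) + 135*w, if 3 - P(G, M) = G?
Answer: -9355/8 ≈ -1169.4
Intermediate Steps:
P(G, M) = 3 - G
w = -69/8 (w = 3*(38 - 61)/8 = (3/8)*(-23) = -69/8 ≈ -8.6250)
P(8, -3) + 135*w = (3 - 1*8) + 135*(-69/8) = (3 - 8) - 9315/8 = -5 - 9315/8 = -9355/8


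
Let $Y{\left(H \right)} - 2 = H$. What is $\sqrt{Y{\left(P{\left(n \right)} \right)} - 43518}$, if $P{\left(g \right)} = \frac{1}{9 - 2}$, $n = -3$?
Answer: $\frac{i \sqrt{2132277}}{7} \approx 208.6 i$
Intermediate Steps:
$P{\left(g \right)} = \frac{1}{7}$
$Y{\left(H \right)} = 2 + H$
$\sqrt{Y{\left(P{\left(n \right)} \right)} - 43518} = \sqrt{\left(2 + \frac{1}{7}\right) - 43518} = \sqrt{\frac{15}{7} - 43518} = \sqrt{- \frac{304611}{7}} = \frac{i \sqrt{2132277}}{7}$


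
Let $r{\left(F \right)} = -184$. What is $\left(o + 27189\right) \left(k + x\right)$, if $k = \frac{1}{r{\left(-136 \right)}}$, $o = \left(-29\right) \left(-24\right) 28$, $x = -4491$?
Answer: $- \frac{38571305565}{184} \approx -2.0963 \cdot 10^{8}$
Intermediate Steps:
$o = 19488$ ($o = 696 \cdot 28 = 19488$)
$k = - \frac{1}{184}$ ($k = \frac{1}{-184} = - \frac{1}{184} \approx -0.0054348$)
$\left(o + 27189\right) \left(k + x\right) = \left(19488 + 27189\right) \left(- \frac{1}{184} - 4491\right) = 46677 \left(- \frac{826345}{184}\right) = - \frac{38571305565}{184}$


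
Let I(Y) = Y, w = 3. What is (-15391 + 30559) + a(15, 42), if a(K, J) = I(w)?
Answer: 15171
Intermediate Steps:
a(K, J) = 3
(-15391 + 30559) + a(15, 42) = (-15391 + 30559) + 3 = 15168 + 3 = 15171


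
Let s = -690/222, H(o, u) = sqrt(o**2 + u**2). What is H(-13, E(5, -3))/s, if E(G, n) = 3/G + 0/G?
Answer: -37*sqrt(4234)/575 ≈ -4.1871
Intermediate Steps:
E(G, n) = 3/G (E(G, n) = 3/G + 0 = 3/G)
s = -115/37 (s = -690*1/222 = -115/37 ≈ -3.1081)
H(-13, E(5, -3))/s = sqrt((-13)**2 + (3/5)**2)/(-115/37) = sqrt(169 + (3*(1/5))**2)*(-37/115) = sqrt(169 + (3/5)**2)*(-37/115) = sqrt(169 + 9/25)*(-37/115) = sqrt(4234/25)*(-37/115) = (sqrt(4234)/5)*(-37/115) = -37*sqrt(4234)/575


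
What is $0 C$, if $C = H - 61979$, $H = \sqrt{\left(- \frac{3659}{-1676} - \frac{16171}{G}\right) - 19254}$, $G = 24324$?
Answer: $0$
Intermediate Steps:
$H = \frac{i \sqrt{499947915596799066}}{5095878}$ ($H = \sqrt{\left(- \frac{3659}{-1676} - \frac{16171}{24324}\right) - 19254} = \sqrt{\left(\left(-3659\right) \left(- \frac{1}{1676}\right) - \frac{16171}{24324}\right) - 19254} = \sqrt{\left(\frac{3659}{1676} - \frac{16171}{24324}\right) - 19254} = \sqrt{\frac{7737365}{5095878} - 19254} = \sqrt{- \frac{98108297647}{5095878}} = \frac{i \sqrt{499947915596799066}}{5095878} \approx 138.75 i$)
$C = -61979 + \frac{i \sqrt{499947915596799066}}{5095878}$ ($C = \frac{i \sqrt{499947915596799066}}{5095878} - 61979 = -61979 + \frac{i \sqrt{499947915596799066}}{5095878} \approx -61979.0 + 138.75 i$)
$0 C = 0 \left(-61979 + \frac{i \sqrt{499947915596799066}}{5095878}\right) = 0$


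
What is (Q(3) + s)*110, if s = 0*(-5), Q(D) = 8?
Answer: 880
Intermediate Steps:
s = 0
(Q(3) + s)*110 = (8 + 0)*110 = 8*110 = 880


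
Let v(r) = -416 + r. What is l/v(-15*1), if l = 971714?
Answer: -971714/431 ≈ -2254.6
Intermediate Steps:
l/v(-15*1) = 971714/(-416 - 15*1) = 971714/(-416 - 15) = 971714/(-431) = 971714*(-1/431) = -971714/431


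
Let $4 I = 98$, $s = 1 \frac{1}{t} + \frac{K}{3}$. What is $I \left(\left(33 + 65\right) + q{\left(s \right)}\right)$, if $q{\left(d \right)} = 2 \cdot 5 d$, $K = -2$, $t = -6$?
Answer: $\frac{13181}{6} \approx 2196.8$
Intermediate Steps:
$s = - \frac{5}{6}$ ($s = 1 \frac{1}{-6} - \frac{2}{3} = 1 \left(- \frac{1}{6}\right) - \frac{2}{3} = - \frac{1}{6} - \frac{2}{3} = - \frac{5}{6} \approx -0.83333$)
$q{\left(d \right)} = 10 d$
$I = \frac{49}{2}$ ($I = \frac{1}{4} \cdot 98 = \frac{49}{2} \approx 24.5$)
$I \left(\left(33 + 65\right) + q{\left(s \right)}\right) = \frac{49 \left(\left(33 + 65\right) + 10 \left(- \frac{5}{6}\right)\right)}{2} = \frac{49 \left(98 - \frac{25}{3}\right)}{2} = \frac{49}{2} \cdot \frac{269}{3} = \frac{13181}{6}$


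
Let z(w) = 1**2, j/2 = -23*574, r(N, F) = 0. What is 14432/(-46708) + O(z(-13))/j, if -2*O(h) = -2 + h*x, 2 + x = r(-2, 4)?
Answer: -47644493/154159754 ≈ -0.30906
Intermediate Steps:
j = -26404 (j = 2*(-23*574) = 2*(-13202) = -26404)
x = -2 (x = -2 + 0 = -2)
z(w) = 1
O(h) = 1 + h (O(h) = -(-2 + h*(-2))/2 = -(-2 - 2*h)/2 = 1 + h)
14432/(-46708) + O(z(-13))/j = 14432/(-46708) + (1 + 1)/(-26404) = 14432*(-1/46708) + 2*(-1/26404) = -3608/11677 - 1/13202 = -47644493/154159754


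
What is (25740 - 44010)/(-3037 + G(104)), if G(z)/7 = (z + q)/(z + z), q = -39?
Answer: 292320/48557 ≈ 6.0201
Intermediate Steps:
G(z) = 7*(-39 + z)/(2*z) (G(z) = 7*((z - 39)/(z + z)) = 7*((-39 + z)/((2*z))) = 7*((-39 + z)*(1/(2*z))) = 7*((-39 + z)/(2*z)) = 7*(-39 + z)/(2*z))
(25740 - 44010)/(-3037 + G(104)) = (25740 - 44010)/(-3037 + (7/2)*(-39 + 104)/104) = -18270/(-3037 + (7/2)*(1/104)*65) = -18270/(-3037 + 35/16) = -18270/(-48557/16) = -18270*(-16/48557) = 292320/48557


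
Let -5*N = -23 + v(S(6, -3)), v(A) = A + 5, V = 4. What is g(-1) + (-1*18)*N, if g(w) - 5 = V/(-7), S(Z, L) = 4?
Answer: -1609/35 ≈ -45.971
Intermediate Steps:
v(A) = 5 + A
g(w) = 31/7 (g(w) = 5 + 4/(-7) = 5 + 4*(-⅐) = 5 - 4/7 = 31/7)
N = 14/5 (N = -(-23 + (5 + 4))/5 = -(-23 + 9)/5 = -⅕*(-14) = 14/5 ≈ 2.8000)
g(-1) + (-1*18)*N = 31/7 - 1*18*(14/5) = 31/7 - 18*14/5 = 31/7 - 252/5 = -1609/35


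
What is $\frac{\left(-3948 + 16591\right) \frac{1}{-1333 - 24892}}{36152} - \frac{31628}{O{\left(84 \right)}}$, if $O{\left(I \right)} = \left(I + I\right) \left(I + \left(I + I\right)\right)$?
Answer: $- \frac{468540712307}{627159021300} \approx -0.74708$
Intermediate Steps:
$O{\left(I \right)} = 6 I^{2}$ ($O{\left(I \right)} = 2 I \left(I + 2 I\right) = 2 I 3 I = 6 I^{2}$)
$\frac{\left(-3948 + 16591\right) \frac{1}{-1333 - 24892}}{36152} - \frac{31628}{O{\left(84 \right)}} = \frac{\left(-3948 + 16591\right) \frac{1}{-1333 - 24892}}{36152} - \frac{31628}{6 \cdot 84^{2}} = \frac{12643}{-26225} \cdot \frac{1}{36152} - \frac{31628}{6 \cdot 7056} = 12643 \left(- \frac{1}{26225}\right) \frac{1}{36152} - \frac{31628}{42336} = \left(- \frac{12643}{26225}\right) \frac{1}{36152} - \frac{7907}{10584} = - \frac{12643}{948086200} - \frac{7907}{10584} = - \frac{468540712307}{627159021300}$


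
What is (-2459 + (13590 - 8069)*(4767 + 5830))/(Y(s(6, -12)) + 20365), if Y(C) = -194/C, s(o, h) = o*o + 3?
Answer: 2281639542/794041 ≈ 2873.5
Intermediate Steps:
s(o, h) = 3 + o**2 (s(o, h) = o**2 + 3 = 3 + o**2)
(-2459 + (13590 - 8069)*(4767 + 5830))/(Y(s(6, -12)) + 20365) = (-2459 + (13590 - 8069)*(4767 + 5830))/(-194/(3 + 6**2) + 20365) = (-2459 + 5521*10597)/(-194/(3 + 36) + 20365) = (-2459 + 58506037)/(-194/39 + 20365) = 58503578/(-194*1/39 + 20365) = 58503578/(-194/39 + 20365) = 58503578/(794041/39) = 58503578*(39/794041) = 2281639542/794041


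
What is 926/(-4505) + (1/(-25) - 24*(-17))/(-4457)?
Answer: -29825209/100393925 ≈ -0.29708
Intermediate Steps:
926/(-4505) + (1/(-25) - 24*(-17))/(-4457) = 926*(-1/4505) + (-1/25 + 408)*(-1/4457) = -926/4505 + (10199/25)*(-1/4457) = -926/4505 - 10199/111425 = -29825209/100393925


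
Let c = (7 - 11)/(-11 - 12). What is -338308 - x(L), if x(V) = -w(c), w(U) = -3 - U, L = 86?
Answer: -7781157/23 ≈ -3.3831e+5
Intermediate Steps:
c = 4/23 (c = -4/(-23) = -4*(-1/23) = 4/23 ≈ 0.17391)
x(V) = 73/23 (x(V) = -(-3 - 1*4/23) = -(-3 - 4/23) = -1*(-73/23) = 73/23)
-338308 - x(L) = -338308 - 1*73/23 = -338308 - 73/23 = -7781157/23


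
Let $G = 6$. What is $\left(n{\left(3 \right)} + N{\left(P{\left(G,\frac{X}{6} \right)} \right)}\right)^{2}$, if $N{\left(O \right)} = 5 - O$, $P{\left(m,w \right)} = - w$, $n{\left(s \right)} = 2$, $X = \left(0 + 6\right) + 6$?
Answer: $81$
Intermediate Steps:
$X = 12$ ($X = 6 + 6 = 12$)
$\left(n{\left(3 \right)} + N{\left(P{\left(G,\frac{X}{6} \right)} \right)}\right)^{2} = \left(2 + \left(5 - - \frac{12}{6}\right)\right)^{2} = \left(2 + \left(5 - \left(-1\right) 2\right)\right)^{2} = \left(2 + \left(5 - -2\right)\right)^{2} = \left(2 + \left(5 + 2\right)\right)^{2} = \left(2 + 7\right)^{2} = 9^{2} = 81$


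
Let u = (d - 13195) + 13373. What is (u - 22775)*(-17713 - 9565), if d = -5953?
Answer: 778786900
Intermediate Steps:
u = -5775 (u = (-5953 - 13195) + 13373 = -19148 + 13373 = -5775)
(u - 22775)*(-17713 - 9565) = (-5775 - 22775)*(-17713 - 9565) = -28550*(-27278) = 778786900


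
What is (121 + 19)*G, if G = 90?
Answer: 12600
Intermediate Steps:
(121 + 19)*G = (121 + 19)*90 = 140*90 = 12600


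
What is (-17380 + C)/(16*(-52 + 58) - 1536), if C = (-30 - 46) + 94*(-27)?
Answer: 9997/720 ≈ 13.885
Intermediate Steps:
C = -2614 (C = -76 - 2538 = -2614)
(-17380 + C)/(16*(-52 + 58) - 1536) = (-17380 - 2614)/(16*(-52 + 58) - 1536) = -19994/(16*6 - 1536) = -19994/(96 - 1536) = -19994/(-1440) = -19994*(-1/1440) = 9997/720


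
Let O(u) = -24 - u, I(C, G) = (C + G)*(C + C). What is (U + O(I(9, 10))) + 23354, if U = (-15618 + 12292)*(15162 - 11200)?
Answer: -13154624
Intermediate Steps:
I(C, G) = 2*C*(C + G) (I(C, G) = (C + G)*(2*C) = 2*C*(C + G))
U = -13177612 (U = -3326*3962 = -13177612)
(U + O(I(9, 10))) + 23354 = (-13177612 + (-24 - 2*9*(9 + 10))) + 23354 = (-13177612 + (-24 - 2*9*19)) + 23354 = (-13177612 + (-24 - 1*342)) + 23354 = (-13177612 + (-24 - 342)) + 23354 = (-13177612 - 366) + 23354 = -13177978 + 23354 = -13154624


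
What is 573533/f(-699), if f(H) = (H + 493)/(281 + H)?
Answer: 119868397/103 ≈ 1.1638e+6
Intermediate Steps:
f(H) = (493 + H)/(281 + H)
573533/f(-699) = 573533/(((493 - 699)/(281 - 699))) = 573533/((-206/(-418))) = 573533/((-1/418*(-206))) = 573533/(103/209) = 573533*(209/103) = 119868397/103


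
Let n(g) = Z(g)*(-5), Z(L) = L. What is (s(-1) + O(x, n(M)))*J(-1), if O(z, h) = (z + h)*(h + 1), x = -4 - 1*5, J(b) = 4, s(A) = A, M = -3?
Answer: 380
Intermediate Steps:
x = -9 (x = -4 - 5 = -9)
n(g) = -5*g (n(g) = g*(-5) = -5*g)
O(z, h) = (1 + h)*(h + z) (O(z, h) = (h + z)*(1 + h) = (1 + h)*(h + z))
(s(-1) + O(x, n(M)))*J(-1) = (-1 + (-5*(-3) - 9 + (-5*(-3))² - 5*(-3)*(-9)))*4 = (-1 + (15 - 9 + 15² + 15*(-9)))*4 = (-1 + (15 - 9 + 225 - 135))*4 = (-1 + 96)*4 = 95*4 = 380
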